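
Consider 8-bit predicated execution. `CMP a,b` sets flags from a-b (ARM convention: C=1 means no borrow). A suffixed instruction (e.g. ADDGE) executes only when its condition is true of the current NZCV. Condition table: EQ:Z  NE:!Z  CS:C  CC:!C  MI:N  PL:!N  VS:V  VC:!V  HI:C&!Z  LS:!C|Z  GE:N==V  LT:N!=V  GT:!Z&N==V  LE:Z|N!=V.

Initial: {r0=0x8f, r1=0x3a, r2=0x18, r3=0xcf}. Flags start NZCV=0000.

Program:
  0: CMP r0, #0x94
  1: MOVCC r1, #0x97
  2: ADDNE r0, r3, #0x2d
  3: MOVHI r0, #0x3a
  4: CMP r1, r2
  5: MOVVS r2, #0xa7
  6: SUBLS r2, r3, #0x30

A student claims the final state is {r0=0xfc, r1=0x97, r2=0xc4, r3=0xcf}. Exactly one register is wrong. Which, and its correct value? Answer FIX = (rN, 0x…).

FIX = (r2, 0xa7)

0: ✓ CMP  NZCV=1000
1: ✓ MOVCC  r1←0x97
2: ✓ ADDNE  r0←0xfc
3: · MOVHI
4: ✓ CMP  NZCV=0011
5: ✓ MOVVS  r2←0xa7
6: · SUBLS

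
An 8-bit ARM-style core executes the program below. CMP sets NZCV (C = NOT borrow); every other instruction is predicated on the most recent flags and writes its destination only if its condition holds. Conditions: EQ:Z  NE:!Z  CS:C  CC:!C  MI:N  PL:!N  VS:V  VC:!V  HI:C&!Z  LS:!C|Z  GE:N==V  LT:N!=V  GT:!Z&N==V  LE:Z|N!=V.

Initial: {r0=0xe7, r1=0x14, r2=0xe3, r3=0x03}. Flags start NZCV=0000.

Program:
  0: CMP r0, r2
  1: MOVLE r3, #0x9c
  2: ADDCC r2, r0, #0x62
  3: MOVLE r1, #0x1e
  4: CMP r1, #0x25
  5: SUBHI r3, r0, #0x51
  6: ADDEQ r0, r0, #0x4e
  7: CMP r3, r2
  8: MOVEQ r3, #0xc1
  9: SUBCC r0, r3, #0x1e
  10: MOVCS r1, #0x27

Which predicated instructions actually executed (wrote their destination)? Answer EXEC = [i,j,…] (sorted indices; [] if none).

EXEC = [9]

[0] flags=0010 → (cmp)
[1] flags=0010 LE?F → skip
[2] flags=0010 CC?F → skip
[3] flags=0010 LE?F → skip
[4] flags=1000 → (cmp)
[5] flags=1000 HI?F → skip
[6] flags=1000 EQ?F → skip
[7] flags=0000 → (cmp)
[8] flags=0000 EQ?F → skip
[9] flags=0000 CC?T → r0=0xe5
[10] flags=0000 CS?F → skip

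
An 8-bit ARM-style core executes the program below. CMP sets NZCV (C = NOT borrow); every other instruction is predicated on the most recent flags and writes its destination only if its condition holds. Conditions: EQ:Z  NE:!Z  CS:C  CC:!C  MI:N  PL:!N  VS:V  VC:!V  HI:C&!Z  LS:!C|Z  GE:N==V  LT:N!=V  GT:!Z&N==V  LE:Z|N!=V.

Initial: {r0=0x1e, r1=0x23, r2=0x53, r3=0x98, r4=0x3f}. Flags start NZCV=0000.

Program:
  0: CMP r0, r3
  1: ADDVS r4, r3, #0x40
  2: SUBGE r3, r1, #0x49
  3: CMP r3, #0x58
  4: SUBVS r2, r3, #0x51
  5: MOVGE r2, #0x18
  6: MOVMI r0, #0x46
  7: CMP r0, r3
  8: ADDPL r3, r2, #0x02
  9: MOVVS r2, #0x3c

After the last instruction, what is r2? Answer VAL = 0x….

VAL = 0x53

[0] flags=1001 → (cmp)
[1] flags=1001 VS?T → r4=0xd8
[2] flags=1001 GE?T → r3=0xda
[3] flags=1010 → (cmp)
[4] flags=1010 VS?F → skip
[5] flags=1010 GE?F → skip
[6] flags=1010 MI?T → r0=0x46
[7] flags=0000 → (cmp)
[8] flags=0000 PL?T → r3=0x55
[9] flags=0000 VS?F → skip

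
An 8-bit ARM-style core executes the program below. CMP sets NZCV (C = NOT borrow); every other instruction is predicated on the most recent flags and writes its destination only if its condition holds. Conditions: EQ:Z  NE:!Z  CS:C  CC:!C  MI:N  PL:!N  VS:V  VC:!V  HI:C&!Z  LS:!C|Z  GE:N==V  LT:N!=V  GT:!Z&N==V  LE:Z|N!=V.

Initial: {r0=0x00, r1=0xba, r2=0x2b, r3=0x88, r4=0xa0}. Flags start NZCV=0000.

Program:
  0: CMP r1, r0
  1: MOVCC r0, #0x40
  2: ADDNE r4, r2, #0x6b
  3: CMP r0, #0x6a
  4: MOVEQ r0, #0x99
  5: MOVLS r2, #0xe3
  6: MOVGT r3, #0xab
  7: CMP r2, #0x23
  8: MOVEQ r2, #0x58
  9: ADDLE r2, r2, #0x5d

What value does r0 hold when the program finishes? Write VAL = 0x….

VAL = 0x00

0: ✓ CMP  NZCV=1010
1: · MOVCC
2: ✓ ADDNE  r4←0x96
3: ✓ CMP  NZCV=1000
4: · MOVEQ
5: ✓ MOVLS  r2←0xe3
6: · MOVGT
7: ✓ CMP  NZCV=1010
8: · MOVEQ
9: ✓ ADDLE  r2←0x40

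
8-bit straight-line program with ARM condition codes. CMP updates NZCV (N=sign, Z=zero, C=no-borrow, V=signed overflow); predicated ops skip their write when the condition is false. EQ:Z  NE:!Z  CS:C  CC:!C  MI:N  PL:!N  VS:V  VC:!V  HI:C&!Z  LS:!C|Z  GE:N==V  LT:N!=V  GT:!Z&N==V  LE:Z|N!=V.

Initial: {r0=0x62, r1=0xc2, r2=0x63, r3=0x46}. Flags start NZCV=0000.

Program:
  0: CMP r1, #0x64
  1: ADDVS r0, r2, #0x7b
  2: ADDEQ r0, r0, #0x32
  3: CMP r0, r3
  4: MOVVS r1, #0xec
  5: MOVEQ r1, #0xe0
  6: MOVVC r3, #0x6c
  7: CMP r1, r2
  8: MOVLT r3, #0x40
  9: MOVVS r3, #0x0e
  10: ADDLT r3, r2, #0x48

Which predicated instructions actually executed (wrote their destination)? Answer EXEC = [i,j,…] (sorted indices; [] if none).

[0] flags=0011 → (cmp)
[1] flags=0011 VS?T → r0=0xde
[2] flags=0011 EQ?F → skip
[3] flags=1010 → (cmp)
[4] flags=1010 VS?F → skip
[5] flags=1010 EQ?F → skip
[6] flags=1010 VC?T → r3=0x6c
[7] flags=0011 → (cmp)
[8] flags=0011 LT?T → r3=0x40
[9] flags=0011 VS?T → r3=0x0e
[10] flags=0011 LT?T → r3=0xab

EXEC = [1,6,8,9,10]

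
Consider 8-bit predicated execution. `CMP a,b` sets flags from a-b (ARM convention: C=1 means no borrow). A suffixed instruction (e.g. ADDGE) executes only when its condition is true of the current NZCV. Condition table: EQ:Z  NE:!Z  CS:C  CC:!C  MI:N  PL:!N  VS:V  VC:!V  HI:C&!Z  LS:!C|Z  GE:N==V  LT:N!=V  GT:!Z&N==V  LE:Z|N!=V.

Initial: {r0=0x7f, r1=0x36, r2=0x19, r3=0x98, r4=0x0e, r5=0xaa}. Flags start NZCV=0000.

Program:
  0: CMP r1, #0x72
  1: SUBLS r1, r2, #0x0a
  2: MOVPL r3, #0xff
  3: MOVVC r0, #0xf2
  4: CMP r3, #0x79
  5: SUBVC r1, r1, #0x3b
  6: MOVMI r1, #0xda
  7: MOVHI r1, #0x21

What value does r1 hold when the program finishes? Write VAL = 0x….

0: ✓ CMP  NZCV=1000
1: ✓ SUBLS  r1←0x0f
2: · MOVPL
3: ✓ MOVVC  r0←0xf2
4: ✓ CMP  NZCV=0011
5: · SUBVC
6: · MOVMI
7: ✓ MOVHI  r1←0x21

VAL = 0x21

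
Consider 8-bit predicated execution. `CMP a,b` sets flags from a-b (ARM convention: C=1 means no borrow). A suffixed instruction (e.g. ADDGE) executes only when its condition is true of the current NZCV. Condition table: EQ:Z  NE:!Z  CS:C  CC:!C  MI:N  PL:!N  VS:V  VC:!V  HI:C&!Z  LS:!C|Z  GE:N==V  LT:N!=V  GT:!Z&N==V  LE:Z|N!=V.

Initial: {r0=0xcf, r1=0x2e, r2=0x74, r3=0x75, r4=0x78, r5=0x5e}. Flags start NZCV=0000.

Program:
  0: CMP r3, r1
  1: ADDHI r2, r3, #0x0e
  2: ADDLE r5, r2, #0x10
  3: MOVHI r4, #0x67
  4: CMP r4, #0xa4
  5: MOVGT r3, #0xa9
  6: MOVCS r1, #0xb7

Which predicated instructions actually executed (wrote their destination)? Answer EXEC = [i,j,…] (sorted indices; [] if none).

[0] flags=0010 → (cmp)
[1] flags=0010 HI?T → r2=0x83
[2] flags=0010 LE?F → skip
[3] flags=0010 HI?T → r4=0x67
[4] flags=1001 → (cmp)
[5] flags=1001 GT?T → r3=0xa9
[6] flags=1001 CS?F → skip

EXEC = [1,3,5]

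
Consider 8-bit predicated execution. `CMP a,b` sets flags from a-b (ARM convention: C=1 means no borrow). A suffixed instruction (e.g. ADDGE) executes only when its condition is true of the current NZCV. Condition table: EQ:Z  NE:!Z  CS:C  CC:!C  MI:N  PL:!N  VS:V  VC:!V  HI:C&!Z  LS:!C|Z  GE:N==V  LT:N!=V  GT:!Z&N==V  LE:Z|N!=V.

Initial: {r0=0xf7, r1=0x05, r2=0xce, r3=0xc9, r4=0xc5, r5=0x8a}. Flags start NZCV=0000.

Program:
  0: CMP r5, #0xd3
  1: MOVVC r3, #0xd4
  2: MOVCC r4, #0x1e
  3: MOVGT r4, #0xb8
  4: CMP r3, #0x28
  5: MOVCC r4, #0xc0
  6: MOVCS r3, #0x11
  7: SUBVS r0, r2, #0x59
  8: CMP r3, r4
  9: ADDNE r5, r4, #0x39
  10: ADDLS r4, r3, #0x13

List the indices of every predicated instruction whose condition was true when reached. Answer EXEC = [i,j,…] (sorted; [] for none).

EXEC = [1,2,6,9,10]

0: ✓ CMP  NZCV=1000
1: ✓ MOVVC  r3←0xd4
2: ✓ MOVCC  r4←0x1e
3: · MOVGT
4: ✓ CMP  NZCV=1010
5: · MOVCC
6: ✓ MOVCS  r3←0x11
7: · SUBVS
8: ✓ CMP  NZCV=1000
9: ✓ ADDNE  r5←0x57
10: ✓ ADDLS  r4←0x24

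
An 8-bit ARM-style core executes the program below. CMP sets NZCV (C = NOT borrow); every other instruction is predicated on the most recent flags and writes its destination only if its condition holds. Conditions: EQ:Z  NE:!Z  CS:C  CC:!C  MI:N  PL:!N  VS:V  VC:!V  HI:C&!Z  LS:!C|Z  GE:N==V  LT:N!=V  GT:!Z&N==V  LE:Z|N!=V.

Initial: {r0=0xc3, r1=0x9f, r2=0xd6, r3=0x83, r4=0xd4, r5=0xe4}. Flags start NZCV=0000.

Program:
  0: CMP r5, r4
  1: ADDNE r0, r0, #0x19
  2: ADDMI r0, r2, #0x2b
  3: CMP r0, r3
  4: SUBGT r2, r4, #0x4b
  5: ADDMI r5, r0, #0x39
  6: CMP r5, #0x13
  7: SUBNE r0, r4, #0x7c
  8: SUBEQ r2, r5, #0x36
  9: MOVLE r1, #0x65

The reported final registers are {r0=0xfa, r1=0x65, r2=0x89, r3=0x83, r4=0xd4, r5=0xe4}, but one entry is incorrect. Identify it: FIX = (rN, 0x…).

[0] flags=0010 → (cmp)
[1] flags=0010 NE?T → r0=0xdc
[2] flags=0010 MI?F → skip
[3] flags=0010 → (cmp)
[4] flags=0010 GT?T → r2=0x89
[5] flags=0010 MI?F → skip
[6] flags=1010 → (cmp)
[7] flags=1010 NE?T → r0=0x58
[8] flags=1010 EQ?F → skip
[9] flags=1010 LE?T → r1=0x65

FIX = (r0, 0x58)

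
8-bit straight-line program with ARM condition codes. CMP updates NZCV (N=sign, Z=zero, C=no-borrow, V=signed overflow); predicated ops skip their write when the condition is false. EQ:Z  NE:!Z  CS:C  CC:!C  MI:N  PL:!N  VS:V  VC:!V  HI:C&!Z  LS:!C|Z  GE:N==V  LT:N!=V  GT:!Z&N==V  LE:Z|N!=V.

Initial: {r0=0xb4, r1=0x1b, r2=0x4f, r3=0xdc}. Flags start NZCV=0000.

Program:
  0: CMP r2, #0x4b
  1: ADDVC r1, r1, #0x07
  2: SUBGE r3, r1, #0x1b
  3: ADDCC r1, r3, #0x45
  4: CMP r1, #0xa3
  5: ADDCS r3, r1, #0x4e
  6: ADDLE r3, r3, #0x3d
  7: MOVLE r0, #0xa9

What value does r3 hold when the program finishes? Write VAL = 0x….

[0] flags=0010 → (cmp)
[1] flags=0010 VC?T → r1=0x22
[2] flags=0010 GE?T → r3=0x07
[3] flags=0010 CC?F → skip
[4] flags=0000 → (cmp)
[5] flags=0000 CS?F → skip
[6] flags=0000 LE?F → skip
[7] flags=0000 LE?F → skip

VAL = 0x07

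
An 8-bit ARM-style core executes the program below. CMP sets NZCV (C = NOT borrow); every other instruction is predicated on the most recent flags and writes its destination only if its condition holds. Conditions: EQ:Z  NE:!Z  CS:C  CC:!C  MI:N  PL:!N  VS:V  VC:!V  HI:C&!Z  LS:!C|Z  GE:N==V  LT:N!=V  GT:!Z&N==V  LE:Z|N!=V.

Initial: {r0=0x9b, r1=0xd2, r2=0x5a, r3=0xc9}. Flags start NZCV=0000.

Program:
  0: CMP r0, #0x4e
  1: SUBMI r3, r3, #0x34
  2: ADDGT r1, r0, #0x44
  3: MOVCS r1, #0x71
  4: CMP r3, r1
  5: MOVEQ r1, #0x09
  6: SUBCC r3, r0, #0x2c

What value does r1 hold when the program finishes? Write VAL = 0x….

[0] flags=0011 → (cmp)
[1] flags=0011 MI?F → skip
[2] flags=0011 GT?F → skip
[3] flags=0011 CS?T → r1=0x71
[4] flags=0011 → (cmp)
[5] flags=0011 EQ?F → skip
[6] flags=0011 CC?F → skip

VAL = 0x71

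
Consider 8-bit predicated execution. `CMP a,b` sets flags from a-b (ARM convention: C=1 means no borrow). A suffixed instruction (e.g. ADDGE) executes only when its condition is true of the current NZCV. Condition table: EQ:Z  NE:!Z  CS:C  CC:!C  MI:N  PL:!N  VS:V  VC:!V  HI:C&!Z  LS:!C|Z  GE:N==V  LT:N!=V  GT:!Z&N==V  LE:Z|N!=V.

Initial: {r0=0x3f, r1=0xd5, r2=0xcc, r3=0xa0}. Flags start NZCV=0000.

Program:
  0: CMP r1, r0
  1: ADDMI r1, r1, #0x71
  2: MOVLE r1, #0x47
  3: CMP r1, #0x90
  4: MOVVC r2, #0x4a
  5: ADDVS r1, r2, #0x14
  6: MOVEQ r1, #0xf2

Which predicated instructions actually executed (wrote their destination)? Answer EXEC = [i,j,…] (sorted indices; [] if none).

0: ✓ CMP  NZCV=1010
1: ✓ ADDMI  r1←0x46
2: ✓ MOVLE  r1←0x47
3: ✓ CMP  NZCV=1001
4: · MOVVC
5: ✓ ADDVS  r1←0xe0
6: · MOVEQ

EXEC = [1,2,5]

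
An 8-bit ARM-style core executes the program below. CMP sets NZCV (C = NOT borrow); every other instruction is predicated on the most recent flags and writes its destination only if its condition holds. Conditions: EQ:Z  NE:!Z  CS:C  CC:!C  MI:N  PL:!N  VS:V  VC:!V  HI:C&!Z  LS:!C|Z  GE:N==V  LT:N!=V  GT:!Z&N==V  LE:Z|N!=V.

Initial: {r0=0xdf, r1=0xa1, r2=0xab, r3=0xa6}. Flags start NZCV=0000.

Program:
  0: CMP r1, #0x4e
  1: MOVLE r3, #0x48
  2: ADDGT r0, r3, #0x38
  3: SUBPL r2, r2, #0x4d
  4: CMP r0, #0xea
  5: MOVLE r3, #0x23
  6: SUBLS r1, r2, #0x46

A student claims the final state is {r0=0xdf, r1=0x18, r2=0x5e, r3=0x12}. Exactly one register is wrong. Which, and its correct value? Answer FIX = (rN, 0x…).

FIX = (r3, 0x23)

0: ✓ CMP  NZCV=0011
1: ✓ MOVLE  r3←0x48
2: · ADDGT
3: ✓ SUBPL  r2←0x5e
4: ✓ CMP  NZCV=1000
5: ✓ MOVLE  r3←0x23
6: ✓ SUBLS  r1←0x18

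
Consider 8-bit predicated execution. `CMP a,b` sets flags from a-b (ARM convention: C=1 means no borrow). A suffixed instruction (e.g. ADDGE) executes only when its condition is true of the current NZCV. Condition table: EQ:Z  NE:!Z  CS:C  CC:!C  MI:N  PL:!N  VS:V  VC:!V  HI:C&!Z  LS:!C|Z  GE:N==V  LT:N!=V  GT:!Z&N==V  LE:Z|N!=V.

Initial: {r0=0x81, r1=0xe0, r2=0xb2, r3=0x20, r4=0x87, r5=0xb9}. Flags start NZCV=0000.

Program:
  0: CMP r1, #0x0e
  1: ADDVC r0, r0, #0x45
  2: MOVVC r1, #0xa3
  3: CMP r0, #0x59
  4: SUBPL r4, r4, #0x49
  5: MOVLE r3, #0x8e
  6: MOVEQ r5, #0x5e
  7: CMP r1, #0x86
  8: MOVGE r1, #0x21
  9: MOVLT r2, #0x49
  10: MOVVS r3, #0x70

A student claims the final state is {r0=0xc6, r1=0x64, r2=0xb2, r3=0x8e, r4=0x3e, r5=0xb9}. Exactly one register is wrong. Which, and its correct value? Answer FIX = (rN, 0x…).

FIX = (r1, 0x21)

[0] flags=1010 → (cmp)
[1] flags=1010 VC?T → r0=0xc6
[2] flags=1010 VC?T → r1=0xa3
[3] flags=0011 → (cmp)
[4] flags=0011 PL?T → r4=0x3e
[5] flags=0011 LE?T → r3=0x8e
[6] flags=0011 EQ?F → skip
[7] flags=0010 → (cmp)
[8] flags=0010 GE?T → r1=0x21
[9] flags=0010 LT?F → skip
[10] flags=0010 VS?F → skip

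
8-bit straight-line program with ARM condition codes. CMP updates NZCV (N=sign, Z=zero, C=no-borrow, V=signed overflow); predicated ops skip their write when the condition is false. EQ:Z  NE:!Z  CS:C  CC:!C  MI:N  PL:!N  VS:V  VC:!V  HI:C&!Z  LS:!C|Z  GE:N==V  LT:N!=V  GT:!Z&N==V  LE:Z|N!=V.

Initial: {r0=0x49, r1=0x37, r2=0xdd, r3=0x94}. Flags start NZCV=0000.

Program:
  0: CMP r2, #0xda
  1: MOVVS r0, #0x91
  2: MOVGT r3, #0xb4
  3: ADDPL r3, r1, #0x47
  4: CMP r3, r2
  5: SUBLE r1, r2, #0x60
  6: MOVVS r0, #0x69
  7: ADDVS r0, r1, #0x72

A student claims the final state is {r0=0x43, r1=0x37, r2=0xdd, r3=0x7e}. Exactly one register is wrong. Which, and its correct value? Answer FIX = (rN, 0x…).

FIX = (r0, 0xa9)

0: ✓ CMP  NZCV=0010
1: · MOVVS
2: ✓ MOVGT  r3←0xb4
3: ✓ ADDPL  r3←0x7e
4: ✓ CMP  NZCV=1001
5: · SUBLE
6: ✓ MOVVS  r0←0x69
7: ✓ ADDVS  r0←0xa9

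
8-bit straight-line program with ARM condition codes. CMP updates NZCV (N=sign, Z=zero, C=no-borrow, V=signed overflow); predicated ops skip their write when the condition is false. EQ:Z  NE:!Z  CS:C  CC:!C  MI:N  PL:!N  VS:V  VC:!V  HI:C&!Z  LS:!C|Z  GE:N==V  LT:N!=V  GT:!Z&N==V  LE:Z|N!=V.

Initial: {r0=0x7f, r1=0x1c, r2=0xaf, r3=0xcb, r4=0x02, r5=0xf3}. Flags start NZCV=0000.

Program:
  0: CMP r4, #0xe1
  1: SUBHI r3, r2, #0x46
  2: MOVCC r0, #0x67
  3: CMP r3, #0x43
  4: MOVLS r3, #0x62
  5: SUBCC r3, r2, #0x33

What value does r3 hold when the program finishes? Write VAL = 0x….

0: ✓ CMP  NZCV=0000
1: · SUBHI
2: ✓ MOVCC  r0←0x67
3: ✓ CMP  NZCV=1010
4: · MOVLS
5: · SUBCC

VAL = 0xcb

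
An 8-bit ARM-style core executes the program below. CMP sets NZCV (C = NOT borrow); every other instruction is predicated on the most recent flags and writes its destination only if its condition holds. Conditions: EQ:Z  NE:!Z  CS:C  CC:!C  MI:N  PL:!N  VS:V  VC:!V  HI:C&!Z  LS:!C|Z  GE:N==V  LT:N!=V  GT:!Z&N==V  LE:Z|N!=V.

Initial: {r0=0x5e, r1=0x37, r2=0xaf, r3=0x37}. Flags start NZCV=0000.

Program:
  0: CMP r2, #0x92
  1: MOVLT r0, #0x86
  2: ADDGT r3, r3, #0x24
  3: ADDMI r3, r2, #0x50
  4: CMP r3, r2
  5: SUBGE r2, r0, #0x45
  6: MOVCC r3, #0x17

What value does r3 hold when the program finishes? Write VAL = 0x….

VAL = 0x17

0: ✓ CMP  NZCV=0010
1: · MOVLT
2: ✓ ADDGT  r3←0x5b
3: · ADDMI
4: ✓ CMP  NZCV=1001
5: ✓ SUBGE  r2←0x19
6: ✓ MOVCC  r3←0x17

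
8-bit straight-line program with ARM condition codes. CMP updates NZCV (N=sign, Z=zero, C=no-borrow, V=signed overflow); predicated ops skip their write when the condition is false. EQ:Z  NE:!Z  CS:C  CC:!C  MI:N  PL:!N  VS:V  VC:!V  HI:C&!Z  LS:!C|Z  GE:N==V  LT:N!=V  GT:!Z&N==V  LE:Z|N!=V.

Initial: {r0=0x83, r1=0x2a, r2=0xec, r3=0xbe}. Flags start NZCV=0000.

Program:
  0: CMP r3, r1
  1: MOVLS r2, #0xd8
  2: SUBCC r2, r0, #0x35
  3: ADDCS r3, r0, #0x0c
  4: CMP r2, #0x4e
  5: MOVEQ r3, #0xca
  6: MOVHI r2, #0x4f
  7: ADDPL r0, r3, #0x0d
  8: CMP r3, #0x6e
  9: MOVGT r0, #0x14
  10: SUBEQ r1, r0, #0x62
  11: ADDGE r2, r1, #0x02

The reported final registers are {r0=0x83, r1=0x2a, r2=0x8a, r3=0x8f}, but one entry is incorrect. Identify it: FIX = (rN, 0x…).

[0] flags=1010 → (cmp)
[1] flags=1010 LS?F → skip
[2] flags=1010 CC?F → skip
[3] flags=1010 CS?T → r3=0x8f
[4] flags=1010 → (cmp)
[5] flags=1010 EQ?F → skip
[6] flags=1010 HI?T → r2=0x4f
[7] flags=1010 PL?F → skip
[8] flags=0011 → (cmp)
[9] flags=0011 GT?F → skip
[10] flags=0011 EQ?F → skip
[11] flags=0011 GE?F → skip

FIX = (r2, 0x4f)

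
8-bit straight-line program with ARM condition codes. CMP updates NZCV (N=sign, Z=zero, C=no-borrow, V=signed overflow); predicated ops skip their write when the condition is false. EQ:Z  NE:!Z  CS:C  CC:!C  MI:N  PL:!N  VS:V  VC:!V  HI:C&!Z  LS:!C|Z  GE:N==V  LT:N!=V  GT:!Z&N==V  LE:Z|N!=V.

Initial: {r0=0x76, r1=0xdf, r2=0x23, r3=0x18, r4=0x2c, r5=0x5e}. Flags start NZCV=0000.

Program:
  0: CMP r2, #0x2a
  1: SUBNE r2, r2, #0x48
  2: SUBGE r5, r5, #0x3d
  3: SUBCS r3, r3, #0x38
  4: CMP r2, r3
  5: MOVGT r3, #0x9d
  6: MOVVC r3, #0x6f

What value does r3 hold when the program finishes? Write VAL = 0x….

[0] flags=1000 → (cmp)
[1] flags=1000 NE?T → r2=0xdb
[2] flags=1000 GE?F → skip
[3] flags=1000 CS?F → skip
[4] flags=1010 → (cmp)
[5] flags=1010 GT?F → skip
[6] flags=1010 VC?T → r3=0x6f

VAL = 0x6f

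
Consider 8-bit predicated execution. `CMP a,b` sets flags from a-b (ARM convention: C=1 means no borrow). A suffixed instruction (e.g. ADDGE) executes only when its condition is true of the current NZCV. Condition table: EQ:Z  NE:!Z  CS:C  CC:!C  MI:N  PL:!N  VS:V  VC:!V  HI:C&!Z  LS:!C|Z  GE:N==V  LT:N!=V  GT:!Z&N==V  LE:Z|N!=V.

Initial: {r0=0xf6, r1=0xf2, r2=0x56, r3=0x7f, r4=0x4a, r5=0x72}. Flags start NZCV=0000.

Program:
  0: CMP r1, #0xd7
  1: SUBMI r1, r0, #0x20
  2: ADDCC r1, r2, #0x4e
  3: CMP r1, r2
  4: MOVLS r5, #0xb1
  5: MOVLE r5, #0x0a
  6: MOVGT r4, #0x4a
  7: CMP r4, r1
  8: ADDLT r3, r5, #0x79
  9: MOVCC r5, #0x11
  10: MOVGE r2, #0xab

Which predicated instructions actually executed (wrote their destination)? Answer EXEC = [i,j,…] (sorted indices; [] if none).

0: ✓ CMP  NZCV=0010
1: · SUBMI
2: · ADDCC
3: ✓ CMP  NZCV=1010
4: · MOVLS
5: ✓ MOVLE  r5←0x0a
6: · MOVGT
7: ✓ CMP  NZCV=0000
8: · ADDLT
9: ✓ MOVCC  r5←0x11
10: ✓ MOVGE  r2←0xab

EXEC = [5,9,10]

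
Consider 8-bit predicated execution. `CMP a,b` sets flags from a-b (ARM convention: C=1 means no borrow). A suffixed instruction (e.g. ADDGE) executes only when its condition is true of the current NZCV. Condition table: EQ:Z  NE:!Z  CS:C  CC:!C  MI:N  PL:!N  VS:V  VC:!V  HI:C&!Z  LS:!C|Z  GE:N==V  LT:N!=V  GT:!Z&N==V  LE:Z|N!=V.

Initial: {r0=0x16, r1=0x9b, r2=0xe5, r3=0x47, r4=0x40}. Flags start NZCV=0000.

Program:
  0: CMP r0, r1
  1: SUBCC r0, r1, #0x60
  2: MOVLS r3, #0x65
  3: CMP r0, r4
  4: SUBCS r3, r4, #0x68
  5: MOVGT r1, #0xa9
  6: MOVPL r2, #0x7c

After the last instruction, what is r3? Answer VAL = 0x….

VAL = 0x65

0: ✓ CMP  NZCV=0000
1: ✓ SUBCC  r0←0x3b
2: ✓ MOVLS  r3←0x65
3: ✓ CMP  NZCV=1000
4: · SUBCS
5: · MOVGT
6: · MOVPL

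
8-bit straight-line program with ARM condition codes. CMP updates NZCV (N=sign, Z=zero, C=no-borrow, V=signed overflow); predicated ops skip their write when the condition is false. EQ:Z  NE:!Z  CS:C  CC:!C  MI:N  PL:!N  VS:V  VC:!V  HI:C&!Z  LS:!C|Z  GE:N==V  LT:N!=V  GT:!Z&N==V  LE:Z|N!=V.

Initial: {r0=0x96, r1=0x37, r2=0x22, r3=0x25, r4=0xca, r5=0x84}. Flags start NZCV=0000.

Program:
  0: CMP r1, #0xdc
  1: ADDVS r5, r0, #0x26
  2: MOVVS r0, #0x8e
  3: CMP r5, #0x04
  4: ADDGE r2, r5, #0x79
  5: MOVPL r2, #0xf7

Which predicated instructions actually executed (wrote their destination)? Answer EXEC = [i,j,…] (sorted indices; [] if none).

0: ✓ CMP  NZCV=0000
1: · ADDVS
2: · MOVVS
3: ✓ CMP  NZCV=1010
4: · ADDGE
5: · MOVPL

EXEC = []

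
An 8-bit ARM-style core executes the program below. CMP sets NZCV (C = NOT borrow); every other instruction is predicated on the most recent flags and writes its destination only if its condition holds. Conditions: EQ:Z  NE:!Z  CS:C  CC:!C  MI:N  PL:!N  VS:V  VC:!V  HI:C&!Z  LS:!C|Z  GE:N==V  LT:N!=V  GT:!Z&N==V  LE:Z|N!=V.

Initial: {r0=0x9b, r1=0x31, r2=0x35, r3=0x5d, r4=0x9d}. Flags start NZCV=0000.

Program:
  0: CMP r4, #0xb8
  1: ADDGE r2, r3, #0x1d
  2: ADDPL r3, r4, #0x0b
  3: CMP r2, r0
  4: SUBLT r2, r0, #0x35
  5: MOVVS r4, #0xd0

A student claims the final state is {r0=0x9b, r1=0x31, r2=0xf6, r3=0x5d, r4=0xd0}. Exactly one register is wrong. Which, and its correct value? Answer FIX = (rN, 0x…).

[0] flags=1000 → (cmp)
[1] flags=1000 GE?F → skip
[2] flags=1000 PL?F → skip
[3] flags=1001 → (cmp)
[4] flags=1001 LT?F → skip
[5] flags=1001 VS?T → r4=0xd0

FIX = (r2, 0x35)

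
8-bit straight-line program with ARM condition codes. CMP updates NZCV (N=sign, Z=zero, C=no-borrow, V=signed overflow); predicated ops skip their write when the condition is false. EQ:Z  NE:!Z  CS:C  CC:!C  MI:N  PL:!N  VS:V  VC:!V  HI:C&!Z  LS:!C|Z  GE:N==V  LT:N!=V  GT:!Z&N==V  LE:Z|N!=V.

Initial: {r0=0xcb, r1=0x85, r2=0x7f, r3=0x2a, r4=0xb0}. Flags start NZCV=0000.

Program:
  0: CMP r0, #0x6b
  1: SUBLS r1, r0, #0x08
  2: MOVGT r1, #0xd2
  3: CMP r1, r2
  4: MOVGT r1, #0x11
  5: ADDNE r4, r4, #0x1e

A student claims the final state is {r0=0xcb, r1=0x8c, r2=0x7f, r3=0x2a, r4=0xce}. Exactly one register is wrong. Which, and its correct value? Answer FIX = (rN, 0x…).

[0] flags=0011 → (cmp)
[1] flags=0011 LS?F → skip
[2] flags=0011 GT?F → skip
[3] flags=0011 → (cmp)
[4] flags=0011 GT?F → skip
[5] flags=0011 NE?T → r4=0xce

FIX = (r1, 0x85)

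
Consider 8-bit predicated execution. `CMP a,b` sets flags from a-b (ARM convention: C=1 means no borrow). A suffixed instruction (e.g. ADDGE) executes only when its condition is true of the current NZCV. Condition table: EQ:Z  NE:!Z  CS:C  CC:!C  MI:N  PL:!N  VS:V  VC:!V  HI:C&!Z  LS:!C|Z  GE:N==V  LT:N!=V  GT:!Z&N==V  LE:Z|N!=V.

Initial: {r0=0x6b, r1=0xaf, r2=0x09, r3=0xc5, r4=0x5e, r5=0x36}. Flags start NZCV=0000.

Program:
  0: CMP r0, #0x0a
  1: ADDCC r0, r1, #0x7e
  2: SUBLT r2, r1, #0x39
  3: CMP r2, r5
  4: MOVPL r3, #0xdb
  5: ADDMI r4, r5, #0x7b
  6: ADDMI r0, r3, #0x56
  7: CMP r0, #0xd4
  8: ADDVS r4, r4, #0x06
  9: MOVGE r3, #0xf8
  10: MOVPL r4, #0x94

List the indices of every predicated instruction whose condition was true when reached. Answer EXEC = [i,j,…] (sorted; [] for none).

EXEC = [5,6,9,10]

0: ✓ CMP  NZCV=0010
1: · ADDCC
2: · SUBLT
3: ✓ CMP  NZCV=1000
4: · MOVPL
5: ✓ ADDMI  r4←0xb1
6: ✓ ADDMI  r0←0x1b
7: ✓ CMP  NZCV=0000
8: · ADDVS
9: ✓ MOVGE  r3←0xf8
10: ✓ MOVPL  r4←0x94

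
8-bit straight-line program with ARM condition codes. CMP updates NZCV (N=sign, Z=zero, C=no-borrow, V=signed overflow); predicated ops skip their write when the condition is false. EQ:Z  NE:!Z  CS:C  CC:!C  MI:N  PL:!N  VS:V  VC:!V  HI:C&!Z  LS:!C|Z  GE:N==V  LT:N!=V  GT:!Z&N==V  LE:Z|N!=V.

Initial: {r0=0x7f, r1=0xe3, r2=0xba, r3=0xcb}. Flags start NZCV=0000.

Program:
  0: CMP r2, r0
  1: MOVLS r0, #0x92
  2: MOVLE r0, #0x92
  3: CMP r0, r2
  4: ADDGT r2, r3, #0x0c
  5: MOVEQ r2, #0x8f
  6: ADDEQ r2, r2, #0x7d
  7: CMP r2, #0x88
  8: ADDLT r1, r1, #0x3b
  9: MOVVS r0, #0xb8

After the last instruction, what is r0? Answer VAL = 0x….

[0] flags=0011 → (cmp)
[1] flags=0011 LS?F → skip
[2] flags=0011 LE?T → r0=0x92
[3] flags=1000 → (cmp)
[4] flags=1000 GT?F → skip
[5] flags=1000 EQ?F → skip
[6] flags=1000 EQ?F → skip
[7] flags=0010 → (cmp)
[8] flags=0010 LT?F → skip
[9] flags=0010 VS?F → skip

VAL = 0x92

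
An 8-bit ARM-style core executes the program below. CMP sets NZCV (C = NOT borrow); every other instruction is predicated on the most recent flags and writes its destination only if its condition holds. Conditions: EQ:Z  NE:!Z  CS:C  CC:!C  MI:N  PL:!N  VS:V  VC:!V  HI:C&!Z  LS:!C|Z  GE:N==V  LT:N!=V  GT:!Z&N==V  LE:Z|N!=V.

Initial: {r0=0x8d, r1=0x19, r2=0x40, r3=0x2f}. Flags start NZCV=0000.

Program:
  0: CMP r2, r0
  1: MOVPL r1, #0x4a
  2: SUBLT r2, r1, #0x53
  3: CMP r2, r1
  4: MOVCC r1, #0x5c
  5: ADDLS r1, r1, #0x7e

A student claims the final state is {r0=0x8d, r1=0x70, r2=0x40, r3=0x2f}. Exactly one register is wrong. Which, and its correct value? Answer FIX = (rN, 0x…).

0: ✓ CMP  NZCV=1001
1: · MOVPL
2: · SUBLT
3: ✓ CMP  NZCV=0010
4: · MOVCC
5: · ADDLS

FIX = (r1, 0x19)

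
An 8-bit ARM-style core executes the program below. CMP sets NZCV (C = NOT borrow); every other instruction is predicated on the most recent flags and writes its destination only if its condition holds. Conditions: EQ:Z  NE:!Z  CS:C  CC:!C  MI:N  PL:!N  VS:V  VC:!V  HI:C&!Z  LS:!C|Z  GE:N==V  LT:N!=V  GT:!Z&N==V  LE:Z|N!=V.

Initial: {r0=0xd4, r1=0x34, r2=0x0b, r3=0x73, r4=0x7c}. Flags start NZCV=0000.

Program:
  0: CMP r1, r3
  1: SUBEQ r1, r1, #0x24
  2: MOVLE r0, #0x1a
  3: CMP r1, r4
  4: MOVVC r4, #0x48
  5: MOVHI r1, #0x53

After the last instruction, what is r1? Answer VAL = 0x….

0: ✓ CMP  NZCV=1000
1: · SUBEQ
2: ✓ MOVLE  r0←0x1a
3: ✓ CMP  NZCV=1000
4: ✓ MOVVC  r4←0x48
5: · MOVHI

VAL = 0x34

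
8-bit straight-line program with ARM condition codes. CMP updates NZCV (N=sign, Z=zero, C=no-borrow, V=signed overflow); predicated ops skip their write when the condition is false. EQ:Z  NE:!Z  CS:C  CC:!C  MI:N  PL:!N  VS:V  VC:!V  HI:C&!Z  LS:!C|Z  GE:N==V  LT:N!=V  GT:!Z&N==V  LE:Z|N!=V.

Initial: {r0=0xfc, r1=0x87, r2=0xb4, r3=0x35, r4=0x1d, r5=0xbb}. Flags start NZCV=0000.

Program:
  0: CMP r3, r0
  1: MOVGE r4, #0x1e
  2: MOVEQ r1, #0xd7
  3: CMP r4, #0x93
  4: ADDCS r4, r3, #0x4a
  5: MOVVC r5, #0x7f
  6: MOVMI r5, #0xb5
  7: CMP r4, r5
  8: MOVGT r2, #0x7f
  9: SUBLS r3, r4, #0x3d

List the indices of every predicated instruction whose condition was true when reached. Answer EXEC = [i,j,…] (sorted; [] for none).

0: ✓ CMP  NZCV=0000
1: ✓ MOVGE  r4←0x1e
2: · MOVEQ
3: ✓ CMP  NZCV=1001
4: · ADDCS
5: · MOVVC
6: ✓ MOVMI  r5←0xb5
7: ✓ CMP  NZCV=0000
8: ✓ MOVGT  r2←0x7f
9: ✓ SUBLS  r3←0xe1

EXEC = [1,6,8,9]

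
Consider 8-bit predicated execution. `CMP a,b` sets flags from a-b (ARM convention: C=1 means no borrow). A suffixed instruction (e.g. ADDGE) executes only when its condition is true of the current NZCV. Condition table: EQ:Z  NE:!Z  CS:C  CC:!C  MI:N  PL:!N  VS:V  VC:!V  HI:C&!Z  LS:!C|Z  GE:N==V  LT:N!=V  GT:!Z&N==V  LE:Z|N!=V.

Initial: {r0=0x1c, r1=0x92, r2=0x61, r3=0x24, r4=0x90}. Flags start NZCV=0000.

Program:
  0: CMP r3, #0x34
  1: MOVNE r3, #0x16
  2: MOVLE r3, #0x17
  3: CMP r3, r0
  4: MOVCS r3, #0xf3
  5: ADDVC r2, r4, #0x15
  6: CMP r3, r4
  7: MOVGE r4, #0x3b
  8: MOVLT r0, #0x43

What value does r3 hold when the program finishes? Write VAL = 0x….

0: ✓ CMP  NZCV=1000
1: ✓ MOVNE  r3←0x16
2: ✓ MOVLE  r3←0x17
3: ✓ CMP  NZCV=1000
4: · MOVCS
5: ✓ ADDVC  r2←0xa5
6: ✓ CMP  NZCV=1001
7: ✓ MOVGE  r4←0x3b
8: · MOVLT

VAL = 0x17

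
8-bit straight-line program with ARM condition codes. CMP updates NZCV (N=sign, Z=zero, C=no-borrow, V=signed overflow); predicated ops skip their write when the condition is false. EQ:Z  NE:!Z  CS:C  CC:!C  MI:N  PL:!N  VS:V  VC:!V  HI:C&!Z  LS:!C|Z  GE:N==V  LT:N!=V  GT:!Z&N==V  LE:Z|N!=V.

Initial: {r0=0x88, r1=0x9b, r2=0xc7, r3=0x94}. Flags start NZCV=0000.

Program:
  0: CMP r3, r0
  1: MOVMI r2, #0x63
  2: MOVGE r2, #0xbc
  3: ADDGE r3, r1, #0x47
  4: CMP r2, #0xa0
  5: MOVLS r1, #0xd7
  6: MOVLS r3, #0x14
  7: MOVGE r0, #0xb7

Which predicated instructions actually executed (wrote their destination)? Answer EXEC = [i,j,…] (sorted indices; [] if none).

0: ✓ CMP  NZCV=0010
1: · MOVMI
2: ✓ MOVGE  r2←0xbc
3: ✓ ADDGE  r3←0xe2
4: ✓ CMP  NZCV=0010
5: · MOVLS
6: · MOVLS
7: ✓ MOVGE  r0←0xb7

EXEC = [2,3,7]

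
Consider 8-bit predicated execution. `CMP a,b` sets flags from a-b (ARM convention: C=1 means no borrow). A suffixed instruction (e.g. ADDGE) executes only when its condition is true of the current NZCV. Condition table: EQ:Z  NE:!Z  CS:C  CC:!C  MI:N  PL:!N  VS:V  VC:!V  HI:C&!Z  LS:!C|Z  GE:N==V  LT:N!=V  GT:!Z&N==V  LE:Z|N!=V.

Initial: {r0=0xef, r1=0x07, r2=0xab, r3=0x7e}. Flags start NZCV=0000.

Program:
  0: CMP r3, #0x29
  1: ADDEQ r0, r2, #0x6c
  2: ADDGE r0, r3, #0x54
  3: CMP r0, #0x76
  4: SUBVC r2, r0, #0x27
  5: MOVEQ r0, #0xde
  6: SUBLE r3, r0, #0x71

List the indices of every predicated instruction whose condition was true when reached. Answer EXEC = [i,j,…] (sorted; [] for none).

0: ✓ CMP  NZCV=0010
1: · ADDEQ
2: ✓ ADDGE  r0←0xd2
3: ✓ CMP  NZCV=0011
4: · SUBVC
5: · MOVEQ
6: ✓ SUBLE  r3←0x61

EXEC = [2,6]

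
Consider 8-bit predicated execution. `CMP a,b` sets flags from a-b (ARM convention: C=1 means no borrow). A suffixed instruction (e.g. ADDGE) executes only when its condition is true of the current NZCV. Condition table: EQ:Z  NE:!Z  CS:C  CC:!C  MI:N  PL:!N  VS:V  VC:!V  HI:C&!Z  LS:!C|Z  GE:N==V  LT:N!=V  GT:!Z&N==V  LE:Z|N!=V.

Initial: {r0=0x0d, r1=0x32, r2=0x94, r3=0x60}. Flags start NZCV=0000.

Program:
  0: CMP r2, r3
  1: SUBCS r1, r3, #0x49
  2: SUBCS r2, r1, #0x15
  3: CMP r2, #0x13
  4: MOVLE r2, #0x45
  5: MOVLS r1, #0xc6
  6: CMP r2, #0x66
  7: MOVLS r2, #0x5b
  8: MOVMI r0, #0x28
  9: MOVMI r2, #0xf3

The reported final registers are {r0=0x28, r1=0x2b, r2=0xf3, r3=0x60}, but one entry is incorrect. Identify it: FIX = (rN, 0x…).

FIX = (r1, 0xc6)

0: ✓ CMP  NZCV=0011
1: ✓ SUBCS  r1←0x17
2: ✓ SUBCS  r2←0x02
3: ✓ CMP  NZCV=1000
4: ✓ MOVLE  r2←0x45
5: ✓ MOVLS  r1←0xc6
6: ✓ CMP  NZCV=1000
7: ✓ MOVLS  r2←0x5b
8: ✓ MOVMI  r0←0x28
9: ✓ MOVMI  r2←0xf3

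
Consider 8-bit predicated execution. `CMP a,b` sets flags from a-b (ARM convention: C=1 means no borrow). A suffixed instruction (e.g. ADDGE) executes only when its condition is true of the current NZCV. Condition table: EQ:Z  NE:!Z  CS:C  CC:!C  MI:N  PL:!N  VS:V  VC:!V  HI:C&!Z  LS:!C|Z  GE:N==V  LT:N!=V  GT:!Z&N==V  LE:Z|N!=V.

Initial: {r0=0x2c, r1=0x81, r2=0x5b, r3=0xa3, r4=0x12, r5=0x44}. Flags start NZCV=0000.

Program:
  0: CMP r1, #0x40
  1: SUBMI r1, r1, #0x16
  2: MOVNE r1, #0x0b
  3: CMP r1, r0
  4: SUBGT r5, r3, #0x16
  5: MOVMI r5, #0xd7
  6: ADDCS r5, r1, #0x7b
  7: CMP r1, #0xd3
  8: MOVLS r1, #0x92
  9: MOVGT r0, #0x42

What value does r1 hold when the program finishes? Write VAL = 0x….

VAL = 0x92

0: ✓ CMP  NZCV=0011
1: · SUBMI
2: ✓ MOVNE  r1←0x0b
3: ✓ CMP  NZCV=1000
4: · SUBGT
5: ✓ MOVMI  r5←0xd7
6: · ADDCS
7: ✓ CMP  NZCV=0000
8: ✓ MOVLS  r1←0x92
9: ✓ MOVGT  r0←0x42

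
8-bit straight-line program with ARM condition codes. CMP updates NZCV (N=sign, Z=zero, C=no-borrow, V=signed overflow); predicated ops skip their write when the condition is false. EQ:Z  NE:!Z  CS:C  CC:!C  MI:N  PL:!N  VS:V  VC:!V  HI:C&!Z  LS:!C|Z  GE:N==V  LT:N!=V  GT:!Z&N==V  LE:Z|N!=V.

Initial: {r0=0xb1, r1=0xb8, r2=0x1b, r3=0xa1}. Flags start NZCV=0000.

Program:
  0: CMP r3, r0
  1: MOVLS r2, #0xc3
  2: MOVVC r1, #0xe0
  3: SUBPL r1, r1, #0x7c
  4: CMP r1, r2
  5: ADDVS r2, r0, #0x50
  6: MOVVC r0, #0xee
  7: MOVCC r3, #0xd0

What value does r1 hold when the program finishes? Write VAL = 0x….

VAL = 0xe0

[0] flags=1000 → (cmp)
[1] flags=1000 LS?T → r2=0xc3
[2] flags=1000 VC?T → r1=0xe0
[3] flags=1000 PL?F → skip
[4] flags=0010 → (cmp)
[5] flags=0010 VS?F → skip
[6] flags=0010 VC?T → r0=0xee
[7] flags=0010 CC?F → skip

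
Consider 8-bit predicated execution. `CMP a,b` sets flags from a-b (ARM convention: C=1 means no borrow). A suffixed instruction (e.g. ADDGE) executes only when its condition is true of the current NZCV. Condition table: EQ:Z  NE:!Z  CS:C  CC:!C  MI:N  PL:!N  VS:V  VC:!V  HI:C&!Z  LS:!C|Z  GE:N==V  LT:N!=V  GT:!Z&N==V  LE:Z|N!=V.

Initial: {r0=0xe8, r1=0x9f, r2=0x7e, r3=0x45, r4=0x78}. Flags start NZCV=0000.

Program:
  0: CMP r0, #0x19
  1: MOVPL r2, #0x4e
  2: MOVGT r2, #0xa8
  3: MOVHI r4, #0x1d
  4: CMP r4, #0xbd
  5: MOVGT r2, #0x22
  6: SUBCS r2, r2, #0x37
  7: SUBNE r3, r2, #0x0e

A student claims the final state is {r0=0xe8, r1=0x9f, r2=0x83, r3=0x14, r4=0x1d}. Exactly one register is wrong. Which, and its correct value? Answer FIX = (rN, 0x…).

[0] flags=1010 → (cmp)
[1] flags=1010 PL?F → skip
[2] flags=1010 GT?F → skip
[3] flags=1010 HI?T → r4=0x1d
[4] flags=0000 → (cmp)
[5] flags=0000 GT?T → r2=0x22
[6] flags=0000 CS?F → skip
[7] flags=0000 NE?T → r3=0x14

FIX = (r2, 0x22)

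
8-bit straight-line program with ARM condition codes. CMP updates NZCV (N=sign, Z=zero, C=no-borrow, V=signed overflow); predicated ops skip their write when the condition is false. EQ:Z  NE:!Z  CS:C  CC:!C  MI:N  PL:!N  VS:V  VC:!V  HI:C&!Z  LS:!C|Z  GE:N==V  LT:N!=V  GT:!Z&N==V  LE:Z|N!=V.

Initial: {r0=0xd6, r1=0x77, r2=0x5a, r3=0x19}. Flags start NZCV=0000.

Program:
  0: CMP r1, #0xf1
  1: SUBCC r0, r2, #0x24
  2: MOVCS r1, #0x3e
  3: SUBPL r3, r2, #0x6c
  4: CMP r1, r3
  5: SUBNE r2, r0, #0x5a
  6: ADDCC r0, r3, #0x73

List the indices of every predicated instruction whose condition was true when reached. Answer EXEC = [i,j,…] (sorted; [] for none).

0: ✓ CMP  NZCV=1001
1: ✓ SUBCC  r0←0x36
2: · MOVCS
3: · SUBPL
4: ✓ CMP  NZCV=0010
5: ✓ SUBNE  r2←0xdc
6: · ADDCC

EXEC = [1,5]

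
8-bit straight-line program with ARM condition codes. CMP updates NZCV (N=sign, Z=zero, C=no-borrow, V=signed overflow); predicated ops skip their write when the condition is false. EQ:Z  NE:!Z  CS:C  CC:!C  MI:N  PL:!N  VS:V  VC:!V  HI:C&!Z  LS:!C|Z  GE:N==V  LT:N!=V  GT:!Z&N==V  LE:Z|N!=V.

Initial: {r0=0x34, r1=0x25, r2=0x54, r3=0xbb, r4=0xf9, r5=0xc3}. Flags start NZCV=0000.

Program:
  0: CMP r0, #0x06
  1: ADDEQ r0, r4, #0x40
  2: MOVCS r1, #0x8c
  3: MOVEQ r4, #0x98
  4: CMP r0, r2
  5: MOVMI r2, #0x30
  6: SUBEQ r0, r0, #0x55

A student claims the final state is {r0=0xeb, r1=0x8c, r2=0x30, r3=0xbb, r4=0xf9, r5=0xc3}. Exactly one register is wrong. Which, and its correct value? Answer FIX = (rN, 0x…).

[0] flags=0010 → (cmp)
[1] flags=0010 EQ?F → skip
[2] flags=0010 CS?T → r1=0x8c
[3] flags=0010 EQ?F → skip
[4] flags=1000 → (cmp)
[5] flags=1000 MI?T → r2=0x30
[6] flags=1000 EQ?F → skip

FIX = (r0, 0x34)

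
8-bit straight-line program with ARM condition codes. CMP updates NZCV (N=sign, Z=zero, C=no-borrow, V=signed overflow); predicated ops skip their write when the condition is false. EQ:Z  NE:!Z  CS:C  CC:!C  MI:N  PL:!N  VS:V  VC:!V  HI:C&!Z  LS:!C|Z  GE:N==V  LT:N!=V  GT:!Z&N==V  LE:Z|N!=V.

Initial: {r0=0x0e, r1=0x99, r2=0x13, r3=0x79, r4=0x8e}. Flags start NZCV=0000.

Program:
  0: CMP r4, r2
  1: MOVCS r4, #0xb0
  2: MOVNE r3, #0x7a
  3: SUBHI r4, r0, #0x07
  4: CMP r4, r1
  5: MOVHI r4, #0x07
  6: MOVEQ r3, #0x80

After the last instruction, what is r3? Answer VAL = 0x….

VAL = 0x7a

[0] flags=0011 → (cmp)
[1] flags=0011 CS?T → r4=0xb0
[2] flags=0011 NE?T → r3=0x7a
[3] flags=0011 HI?T → r4=0x07
[4] flags=0000 → (cmp)
[5] flags=0000 HI?F → skip
[6] flags=0000 EQ?F → skip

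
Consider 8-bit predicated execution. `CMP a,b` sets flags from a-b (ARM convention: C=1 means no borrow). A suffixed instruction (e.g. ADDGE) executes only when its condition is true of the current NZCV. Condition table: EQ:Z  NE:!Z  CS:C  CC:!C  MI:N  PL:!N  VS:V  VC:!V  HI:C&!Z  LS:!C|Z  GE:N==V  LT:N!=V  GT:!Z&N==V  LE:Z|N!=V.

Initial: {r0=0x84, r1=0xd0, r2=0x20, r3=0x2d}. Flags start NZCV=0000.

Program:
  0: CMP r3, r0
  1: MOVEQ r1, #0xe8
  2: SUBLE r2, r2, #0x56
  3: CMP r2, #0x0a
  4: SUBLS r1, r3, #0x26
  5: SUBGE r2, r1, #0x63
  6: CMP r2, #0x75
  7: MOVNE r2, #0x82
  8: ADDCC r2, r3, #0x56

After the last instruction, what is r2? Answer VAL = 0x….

0: ✓ CMP  NZCV=1001
1: · MOVEQ
2: · SUBLE
3: ✓ CMP  NZCV=0010
4: · SUBLS
5: ✓ SUBGE  r2←0x6d
6: ✓ CMP  NZCV=1000
7: ✓ MOVNE  r2←0x82
8: ✓ ADDCC  r2←0x83

VAL = 0x83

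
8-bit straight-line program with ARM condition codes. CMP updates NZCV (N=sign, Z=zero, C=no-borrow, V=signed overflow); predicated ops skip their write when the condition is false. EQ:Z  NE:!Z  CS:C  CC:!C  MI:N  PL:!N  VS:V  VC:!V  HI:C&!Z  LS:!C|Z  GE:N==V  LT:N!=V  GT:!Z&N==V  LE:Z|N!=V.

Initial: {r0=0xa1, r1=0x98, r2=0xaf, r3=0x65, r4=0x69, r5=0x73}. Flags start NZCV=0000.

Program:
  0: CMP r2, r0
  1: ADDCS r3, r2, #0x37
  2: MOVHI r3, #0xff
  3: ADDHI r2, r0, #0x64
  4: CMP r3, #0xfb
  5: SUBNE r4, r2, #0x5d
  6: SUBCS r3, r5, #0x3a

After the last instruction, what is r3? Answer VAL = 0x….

0: ✓ CMP  NZCV=0010
1: ✓ ADDCS  r3←0xe6
2: ✓ MOVHI  r3←0xff
3: ✓ ADDHI  r2←0x05
4: ✓ CMP  NZCV=0010
5: ✓ SUBNE  r4←0xa8
6: ✓ SUBCS  r3←0x39

VAL = 0x39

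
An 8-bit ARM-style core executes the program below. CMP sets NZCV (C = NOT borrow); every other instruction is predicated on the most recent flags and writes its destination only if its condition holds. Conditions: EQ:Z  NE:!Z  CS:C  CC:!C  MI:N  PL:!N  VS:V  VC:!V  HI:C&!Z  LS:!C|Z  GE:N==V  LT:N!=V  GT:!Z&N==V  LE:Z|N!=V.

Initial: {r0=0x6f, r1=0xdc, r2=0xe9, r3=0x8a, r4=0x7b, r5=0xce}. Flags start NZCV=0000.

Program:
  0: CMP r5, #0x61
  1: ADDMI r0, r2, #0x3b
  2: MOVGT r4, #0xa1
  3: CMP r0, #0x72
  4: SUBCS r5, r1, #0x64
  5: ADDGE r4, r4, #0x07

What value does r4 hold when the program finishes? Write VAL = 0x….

[0] flags=0011 → (cmp)
[1] flags=0011 MI?F → skip
[2] flags=0011 GT?F → skip
[3] flags=1000 → (cmp)
[4] flags=1000 CS?F → skip
[5] flags=1000 GE?F → skip

VAL = 0x7b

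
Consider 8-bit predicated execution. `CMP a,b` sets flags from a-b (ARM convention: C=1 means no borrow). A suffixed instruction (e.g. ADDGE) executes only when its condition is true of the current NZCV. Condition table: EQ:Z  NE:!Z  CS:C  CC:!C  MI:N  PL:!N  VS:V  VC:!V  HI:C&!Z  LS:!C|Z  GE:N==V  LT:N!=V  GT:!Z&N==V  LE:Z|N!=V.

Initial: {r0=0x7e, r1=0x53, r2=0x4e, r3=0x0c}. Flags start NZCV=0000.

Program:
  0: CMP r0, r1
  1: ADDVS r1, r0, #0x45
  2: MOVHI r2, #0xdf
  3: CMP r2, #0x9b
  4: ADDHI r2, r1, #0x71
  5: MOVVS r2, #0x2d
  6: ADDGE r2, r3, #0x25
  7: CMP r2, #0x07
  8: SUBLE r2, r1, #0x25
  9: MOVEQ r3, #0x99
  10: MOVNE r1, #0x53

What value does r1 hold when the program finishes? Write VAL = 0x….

0: ✓ CMP  NZCV=0010
1: · ADDVS
2: ✓ MOVHI  r2←0xdf
3: ✓ CMP  NZCV=0010
4: ✓ ADDHI  r2←0xc4
5: · MOVVS
6: ✓ ADDGE  r2←0x31
7: ✓ CMP  NZCV=0010
8: · SUBLE
9: · MOVEQ
10: ✓ MOVNE  r1←0x53

VAL = 0x53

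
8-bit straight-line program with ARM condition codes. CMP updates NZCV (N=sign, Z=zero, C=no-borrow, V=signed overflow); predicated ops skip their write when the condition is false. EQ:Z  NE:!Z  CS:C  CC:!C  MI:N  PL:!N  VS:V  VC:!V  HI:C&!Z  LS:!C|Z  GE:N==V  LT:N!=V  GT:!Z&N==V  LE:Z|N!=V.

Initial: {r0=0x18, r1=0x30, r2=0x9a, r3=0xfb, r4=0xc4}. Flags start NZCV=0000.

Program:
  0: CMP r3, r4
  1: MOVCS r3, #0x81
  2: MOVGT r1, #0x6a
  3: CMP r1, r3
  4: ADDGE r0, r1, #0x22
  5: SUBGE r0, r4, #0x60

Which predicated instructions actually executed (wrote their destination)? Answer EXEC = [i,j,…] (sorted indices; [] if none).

EXEC = [1,2,4,5]

0: ✓ CMP  NZCV=0010
1: ✓ MOVCS  r3←0x81
2: ✓ MOVGT  r1←0x6a
3: ✓ CMP  NZCV=1001
4: ✓ ADDGE  r0←0x8c
5: ✓ SUBGE  r0←0x64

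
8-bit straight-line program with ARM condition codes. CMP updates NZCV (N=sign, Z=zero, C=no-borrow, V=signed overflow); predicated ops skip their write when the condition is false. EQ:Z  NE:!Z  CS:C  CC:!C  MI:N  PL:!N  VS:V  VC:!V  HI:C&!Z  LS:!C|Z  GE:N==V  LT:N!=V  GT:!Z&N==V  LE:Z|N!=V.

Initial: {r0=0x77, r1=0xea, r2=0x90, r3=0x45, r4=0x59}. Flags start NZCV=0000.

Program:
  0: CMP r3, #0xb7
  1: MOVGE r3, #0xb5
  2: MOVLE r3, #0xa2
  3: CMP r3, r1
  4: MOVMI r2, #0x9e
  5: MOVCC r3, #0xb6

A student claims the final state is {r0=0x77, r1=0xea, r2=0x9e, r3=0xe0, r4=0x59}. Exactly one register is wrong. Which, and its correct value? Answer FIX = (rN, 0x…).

FIX = (r3, 0xb6)

[0] flags=1001 → (cmp)
[1] flags=1001 GE?T → r3=0xb5
[2] flags=1001 LE?F → skip
[3] flags=1000 → (cmp)
[4] flags=1000 MI?T → r2=0x9e
[5] flags=1000 CC?T → r3=0xb6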